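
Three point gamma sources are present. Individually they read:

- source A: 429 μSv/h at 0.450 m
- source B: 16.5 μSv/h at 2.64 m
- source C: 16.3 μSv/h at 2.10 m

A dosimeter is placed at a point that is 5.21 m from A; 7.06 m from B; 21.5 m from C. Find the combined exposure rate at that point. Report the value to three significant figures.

5.66 μSv/h

Each source contributes Iᵢ·(dᵢ/rᵢ)²; contributions add.
A: 429 × (0.450/5.21)² = 3.200 μSv/h
B: 16.5 × (2.64/7.06)² = 2.307 μSv/h
C: 16.3 × (2.10/21.5)² = 0.1555 μSv/h
Total = 3.200 + 2.307 + 0.1555 = 5.663 μSv/h.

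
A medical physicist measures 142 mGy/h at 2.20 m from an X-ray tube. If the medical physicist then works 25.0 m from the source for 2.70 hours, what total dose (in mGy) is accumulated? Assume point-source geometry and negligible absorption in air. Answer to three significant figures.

2.97 mGy

Applying the 1/r² law, rate at 25.0 m:
142 × (2.20/25.0)² = 142 × 0.007744 = 1.100 mGy/h.
Dose = rate × time = 1.100 mGy/h × 2.700 h = 2.970 mGy.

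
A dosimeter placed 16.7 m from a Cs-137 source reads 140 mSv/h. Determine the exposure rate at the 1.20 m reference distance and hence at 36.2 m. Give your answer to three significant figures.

27100 mSv/h; 29.8 mSv/h

Using I₁d₁² = I₂d₂²,
At 1.20 m: 140 × (16.7/1.20)² = 140 × 193.7 = 27120 mSv/h
At 36.2 m: (1.20/36.2)² = 0.001099, so 27120 × 0.001099 = 29.80 mSv/h.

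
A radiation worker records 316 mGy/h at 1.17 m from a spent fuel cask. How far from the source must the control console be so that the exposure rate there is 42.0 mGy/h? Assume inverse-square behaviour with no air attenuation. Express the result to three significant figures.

Since intensity falls as 1/r², d₂ = d₁·√(I₁/I₂).
I₁/I₂ = 316/42.0 = 7.524, so d₂ = 1.17 × √7.524 = 3.209 m.

3.21 m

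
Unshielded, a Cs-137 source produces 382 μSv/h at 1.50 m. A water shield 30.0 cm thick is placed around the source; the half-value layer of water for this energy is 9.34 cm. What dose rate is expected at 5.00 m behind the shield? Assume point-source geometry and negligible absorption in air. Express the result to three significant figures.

3.71 μSv/h

Distance alone: 382 × (1.50/5.00)² = 382 × 0.09000 = 34.38 μSv/h.
Shield: 30.0/9.34 = 3.212 half-value layers → attenuation 2^(−3.212) = 0.1079.
Combined: 34.38 × 0.1079 = 3.710 μSv/h.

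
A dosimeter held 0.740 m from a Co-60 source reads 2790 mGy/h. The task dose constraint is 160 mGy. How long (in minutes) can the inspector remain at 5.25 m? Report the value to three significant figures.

Applying the 1/r² law, rate at 5.25 m:
(0.740/5.25)² = 0.01987, so 2790 × 0.01987 = 55.44 mGy/h.
Stay time = 160 mGy ÷ 55.44 mGy/h = 2.886 h = 173.2 min.

173 min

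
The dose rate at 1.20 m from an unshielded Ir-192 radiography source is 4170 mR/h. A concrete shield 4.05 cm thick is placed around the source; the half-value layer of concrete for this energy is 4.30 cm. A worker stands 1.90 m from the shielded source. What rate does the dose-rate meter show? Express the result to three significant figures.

Distance alone: 4170 × (1.20/1.90)² = 4170 × 0.3989 = 1663 mR/h.
Shield: 4.05/4.30 = 0.9419 half-value layers → attenuation 2^(−0.9419) = 0.5205.
Combined: 1663 × 0.5205 = 865.6 mR/h.

866 mR/h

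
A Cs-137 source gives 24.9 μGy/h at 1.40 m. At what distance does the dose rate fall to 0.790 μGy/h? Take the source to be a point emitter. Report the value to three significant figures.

Using I₁d₁² = I₂d₂², d₂ = d₁·√(I₁/I₂).
I₁/I₂ = 24.9/0.790 = 31.52, so d₂ = 1.40 × √31.52 = 7.860 m.

7.86 m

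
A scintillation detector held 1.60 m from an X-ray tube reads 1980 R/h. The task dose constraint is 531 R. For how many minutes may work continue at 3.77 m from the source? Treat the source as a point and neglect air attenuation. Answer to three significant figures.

Using I₁d₁² = I₂d₂², rate at 3.77 m:
1980 × (1.60/3.77)² = 1980 × 0.1801 = 356.6 R/h.
Stay time = 531 R ÷ 356.6 R/h = 1.489 h = 89.34 min.

89.3 min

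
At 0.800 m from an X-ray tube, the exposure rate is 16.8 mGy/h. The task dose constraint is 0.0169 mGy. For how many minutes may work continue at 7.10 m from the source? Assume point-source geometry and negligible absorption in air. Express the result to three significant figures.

4.75 min

Applying the 1/r² law, rate at 7.10 m:
16.8 × (0.800/7.10)² = 16.8 × 0.01270 = 0.2134 mGy/h.
Stay time = 0.0169 mGy ÷ 0.2134 mGy/h = 0.07919 h = 4.751 min.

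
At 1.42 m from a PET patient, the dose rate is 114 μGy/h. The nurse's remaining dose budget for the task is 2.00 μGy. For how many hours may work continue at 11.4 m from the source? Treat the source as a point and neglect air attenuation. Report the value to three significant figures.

Using I₁d₁² = I₂d₂², rate at 11.4 m:
114 × (1.42/11.4)² = 114 × 0.01552 = 1.769 μGy/h.
Stay time = 2.00 μGy ÷ 1.769 μGy/h = 1.131 h.

1.13 h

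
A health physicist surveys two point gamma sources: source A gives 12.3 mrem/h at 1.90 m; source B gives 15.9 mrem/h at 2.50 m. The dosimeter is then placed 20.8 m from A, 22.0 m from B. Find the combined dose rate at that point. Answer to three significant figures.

By superposition, sum each source's inverse-square contribution:
A: 12.3 × (1.90/20.8)² = 0.1026 mrem/h
B: 15.9 × (2.50/22.0)² = 0.2053 mrem/h
Total = 0.1026 + 0.2053 = 0.3079 mrem/h.

0.308 mrem/h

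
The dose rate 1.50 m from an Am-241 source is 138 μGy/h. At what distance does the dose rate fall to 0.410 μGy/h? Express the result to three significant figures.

Intensity scales as (d₁/d₂)², so d₂ = d₁·√(I₁/I₂).
I₁/I₂ = 138/0.410 = 336.6, so d₂ = 1.50 × √336.6 = 27.52 m.

27.5 m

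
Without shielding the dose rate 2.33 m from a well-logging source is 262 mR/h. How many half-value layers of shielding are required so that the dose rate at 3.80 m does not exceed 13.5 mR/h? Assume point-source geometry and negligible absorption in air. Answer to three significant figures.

2.87 half-value layers

At 3.80 m, distance alone gives (2.33/3.80)² = 0.3760, so 262 × 0.3760 = 98.51 mR/h.
Further attenuation needed: 98.51/13.5 = 7.297.
n = log₂(7.297) = 2.867 half-value layers.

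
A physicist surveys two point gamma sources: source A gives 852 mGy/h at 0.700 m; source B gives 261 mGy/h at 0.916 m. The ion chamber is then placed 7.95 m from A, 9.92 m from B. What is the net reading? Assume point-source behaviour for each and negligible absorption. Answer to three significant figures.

Each source contributes Iᵢ·(dᵢ/rᵢ)²; contributions add.
A: 852 × (0.700/7.95)² = 6.605 mGy/h
B: 261 × (0.916/9.92)² = 2.225 mGy/h
Total = 6.605 + 2.225 = 8.830 mGy/h.

8.83 mGy/h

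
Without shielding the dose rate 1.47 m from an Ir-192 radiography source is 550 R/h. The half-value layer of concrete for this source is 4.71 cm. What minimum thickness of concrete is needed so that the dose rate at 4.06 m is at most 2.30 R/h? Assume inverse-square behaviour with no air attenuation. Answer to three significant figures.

At 4.06 m, distance alone gives 550 × (1.47/4.06)² = 550 × 0.1311 = 72.10 R/h.
Further attenuation needed: 72.10/2.30 = 31.35.
n = log₂(31.35) = 4.970 half-value layers.
Thickness = 4.970 × 4.71 cm = 23.41 cm.

23.4 cm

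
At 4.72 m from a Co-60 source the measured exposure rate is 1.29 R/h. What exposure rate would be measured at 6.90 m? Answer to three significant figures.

0.604 R/h

Intensity scales as (d₁/d₂)², so scaling from 4.72 m to 6.90 m:
1.29 × (4.72/6.90)² = 1.29 × 0.4679 = 0.6036 R/h.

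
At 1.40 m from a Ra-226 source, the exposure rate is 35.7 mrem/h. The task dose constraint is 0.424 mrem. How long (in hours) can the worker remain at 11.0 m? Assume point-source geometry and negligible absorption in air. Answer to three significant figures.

By the inverse-square law, rate at 11.0 m:
(1.40/11.0)² = 0.01620, so 35.7 × 0.01620 = 0.5783 mrem/h.
Stay time = 0.424 mrem ÷ 0.5783 mrem/h = 0.7332 h.

0.733 h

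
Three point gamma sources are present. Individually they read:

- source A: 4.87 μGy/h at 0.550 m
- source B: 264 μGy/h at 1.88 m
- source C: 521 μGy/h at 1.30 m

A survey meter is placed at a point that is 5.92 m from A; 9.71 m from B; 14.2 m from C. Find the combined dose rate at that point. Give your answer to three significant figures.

14.3 μGy/h

By superposition, sum each source's inverse-square contribution:
A: 4.87 × (0.550/5.92)² = 0.04203 μGy/h
B: 264 × (1.88/9.71)² = 9.896 μGy/h
C: 521 × (1.30/14.2)² = 4.367 μGy/h
Total = 0.04203 + 9.896 + 4.367 = 14.31 μGy/h.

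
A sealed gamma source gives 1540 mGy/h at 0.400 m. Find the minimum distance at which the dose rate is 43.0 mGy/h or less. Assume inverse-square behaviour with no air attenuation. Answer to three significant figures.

Applying the 1/r² law, d₂ = d₁·√(I₁/I₂).
I₁/I₂ = 1540/43.0 = 35.81, so d₂ = 0.400 × √35.81 = 2.394 m.

2.39 m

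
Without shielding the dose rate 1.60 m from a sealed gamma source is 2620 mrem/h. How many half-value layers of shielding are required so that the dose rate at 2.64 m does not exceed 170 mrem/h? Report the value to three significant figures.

2.50 half-value layers

At 2.64 m, distance alone gives 2620 × (1.60/2.64)² = 2620 × 0.3673 = 962.3 mrem/h.
Further attenuation needed: 962.3/170 = 5.661.
n = log₂(5.661) = 2.501 half-value layers.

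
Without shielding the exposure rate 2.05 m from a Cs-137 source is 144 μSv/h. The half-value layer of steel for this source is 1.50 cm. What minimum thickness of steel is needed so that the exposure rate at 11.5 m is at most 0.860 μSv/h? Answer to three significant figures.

At 11.5 m, distance alone gives 144 × (2.05/11.5)² = 144 × 0.03178 = 4.576 μSv/h.
Further attenuation needed: 4.576/0.860 = 5.321.
n = log₂(5.321) = 2.412 half-value layers.
Thickness = 2.412 × 1.50 cm = 3.618 cm.

3.62 cm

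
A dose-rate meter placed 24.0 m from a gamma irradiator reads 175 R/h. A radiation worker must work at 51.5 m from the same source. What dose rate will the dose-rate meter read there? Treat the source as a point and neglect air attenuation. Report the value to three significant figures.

Intensity scales as (d₁/d₂)², so scaling from 24.0 m to 51.5 m:
(24.0/51.5)² = 0.2172, so 175 × 0.2172 = 38.01 R/h.

38.0 R/h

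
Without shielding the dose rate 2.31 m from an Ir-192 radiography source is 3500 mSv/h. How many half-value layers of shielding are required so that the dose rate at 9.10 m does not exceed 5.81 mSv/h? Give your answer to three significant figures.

5.28 half-value layers

At 9.10 m, distance alone gives (2.31/9.10)² = 0.06444, so 3500 × 0.06444 = 225.5 mSv/h.
Further attenuation needed: 225.5/5.81 = 38.81.
n = log₂(38.81) = 5.278 half-value layers.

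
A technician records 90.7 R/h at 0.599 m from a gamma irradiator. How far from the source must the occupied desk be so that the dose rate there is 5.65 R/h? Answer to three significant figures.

By the inverse-square law, d₂ = d₁·√(I₁/I₂).
I₁/I₂ = 90.7/5.65 = 16.05, so d₂ = 0.599 × √16.05 = 2.400 m.

2.40 m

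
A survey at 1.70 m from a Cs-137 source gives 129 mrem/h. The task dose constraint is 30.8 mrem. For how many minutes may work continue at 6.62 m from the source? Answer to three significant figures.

217 min

Applying the 1/r² law, rate at 6.62 m:
129 × (1.70/6.62)² = 129 × 0.06594 = 8.506 mrem/h.
Stay time = 30.8 mrem ÷ 8.506 mrem/h = 3.621 h = 217.3 min.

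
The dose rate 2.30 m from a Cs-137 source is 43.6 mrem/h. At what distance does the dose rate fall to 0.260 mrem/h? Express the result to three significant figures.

Since intensity falls as 1/r², d₂ = d₁·√(I₁/I₂).
I₁/I₂ = 43.6/0.260 = 167.7, so d₂ = 2.30 × √167.7 = 29.78 m.

29.8 m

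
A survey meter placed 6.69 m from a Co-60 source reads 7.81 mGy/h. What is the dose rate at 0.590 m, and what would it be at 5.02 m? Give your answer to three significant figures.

1000 mGy/h; 13.9 mGy/h

Intensity scales as (d₁/d₂)², so
At 0.590 m: (6.69/0.590)² = 128.6, so 7.81 × 128.6 = 1004 mGy/h
At 5.02 m: (0.590/5.02)² = 0.01381, so 1004 × 0.01381 = 13.87 mGy/h.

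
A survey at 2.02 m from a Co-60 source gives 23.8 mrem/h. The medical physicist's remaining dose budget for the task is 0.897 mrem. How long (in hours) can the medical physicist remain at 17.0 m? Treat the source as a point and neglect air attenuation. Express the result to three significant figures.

2.67 h

Using I₁d₁² = I₂d₂², rate at 17.0 m:
(2.02/17.0)² = 0.01412, so 23.8 × 0.01412 = 0.3361 mrem/h.
Stay time = 0.897 mrem ÷ 0.3361 mrem/h = 2.669 h.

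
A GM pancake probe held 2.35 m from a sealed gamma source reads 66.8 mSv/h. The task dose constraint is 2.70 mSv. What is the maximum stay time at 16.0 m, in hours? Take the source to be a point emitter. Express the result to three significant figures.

Intensity scales as (d₁/d₂)², so rate at 16.0 m:
66.8 × (2.35/16.0)² = 66.8 × 0.02157 = 1.441 mSv/h.
Stay time = 2.70 mSv ÷ 1.441 mSv/h = 1.874 h.

1.87 h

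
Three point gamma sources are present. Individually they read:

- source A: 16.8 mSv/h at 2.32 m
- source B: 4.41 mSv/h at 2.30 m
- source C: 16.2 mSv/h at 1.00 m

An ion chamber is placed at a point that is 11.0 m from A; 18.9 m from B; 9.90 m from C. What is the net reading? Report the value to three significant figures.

Each source contributes Iᵢ·(dᵢ/rᵢ)²; contributions add.
A: 16.8 × (2.32/11.0)² = 0.7473 mSv/h
B: 4.41 × (2.30/18.9)² = 0.06531 mSv/h
C: 16.2 × (1.00/9.90)² = 0.1653 mSv/h
Total = 0.7473 + 0.06531 + 0.1653 = 0.9779 mSv/h.

0.978 mSv/h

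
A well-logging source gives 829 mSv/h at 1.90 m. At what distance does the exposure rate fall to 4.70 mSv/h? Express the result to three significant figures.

Applying the 1/r² law, d₂ = d₁·√(I₁/I₂).
I₁/I₂ = 829/4.70 = 176.4, so d₂ = 1.90 × √176.4 = 25.23 m.

25.2 m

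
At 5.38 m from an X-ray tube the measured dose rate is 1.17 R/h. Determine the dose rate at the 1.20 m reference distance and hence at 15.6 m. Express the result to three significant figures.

23.5 R/h; 0.139 R/h

Intensity scales as (d₁/d₂)², so
At 1.20 m: 1.17 × (5.38/1.20)² = 1.17 × 20.10 = 23.52 R/h
At 15.6 m: 23.52 × (1.20/15.6)² = 23.52 × 0.005917 = 0.1392 R/h.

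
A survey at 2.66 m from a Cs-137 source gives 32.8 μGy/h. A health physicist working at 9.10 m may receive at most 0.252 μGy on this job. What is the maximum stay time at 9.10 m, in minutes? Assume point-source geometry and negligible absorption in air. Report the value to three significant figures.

By the inverse-square law, rate at 9.10 m:
32.8 × (2.66/9.10)² = 32.8 × 0.08544 = 2.802 μGy/h.
Stay time = 0.252 μGy ÷ 2.802 μGy/h = 0.08994 h = 5.396 min.

5.40 min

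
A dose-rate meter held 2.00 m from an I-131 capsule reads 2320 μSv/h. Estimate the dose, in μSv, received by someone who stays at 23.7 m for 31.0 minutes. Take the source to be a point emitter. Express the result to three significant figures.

8.54 μSv

Since intensity falls as 1/r², rate at 23.7 m:
2320 × (2.00/23.7)² = 2320 × 0.007121 = 16.52 μSv/h.
Dose = rate × time = 16.52 μSv/h × 0.5167 h = 8.536 μSv.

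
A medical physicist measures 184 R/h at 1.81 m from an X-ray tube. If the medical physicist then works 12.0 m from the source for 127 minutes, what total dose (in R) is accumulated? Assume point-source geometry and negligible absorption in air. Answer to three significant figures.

Applying the 1/r² law, rate at 12.0 m:
(1.81/12.0)² = 0.02275, so 184 × 0.02275 = 4.186 R/h.
Dose = rate × time = 4.186 R/h × 2.117 h = 8.862 R.

8.86 R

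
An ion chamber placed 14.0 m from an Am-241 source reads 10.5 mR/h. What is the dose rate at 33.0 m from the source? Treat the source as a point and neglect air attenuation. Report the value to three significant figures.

Since intensity falls as 1/r², scaling from 14.0 m to 33.0 m:
(14.0/33.0)² = 0.1800, so 10.5 × 0.1800 = 1.890 mR/h.

1.89 mR/h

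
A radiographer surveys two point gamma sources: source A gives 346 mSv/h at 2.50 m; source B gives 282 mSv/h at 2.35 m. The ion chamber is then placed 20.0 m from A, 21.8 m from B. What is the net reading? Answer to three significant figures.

8.68 mSv/h

By superposition, sum each source's inverse-square contribution:
A: 346 × (2.50/20.0)² = 5.406 mSv/h
B: 282 × (2.35/21.8)² = 3.277 mSv/h
Total = 5.406 + 3.277 = 8.683 mSv/h.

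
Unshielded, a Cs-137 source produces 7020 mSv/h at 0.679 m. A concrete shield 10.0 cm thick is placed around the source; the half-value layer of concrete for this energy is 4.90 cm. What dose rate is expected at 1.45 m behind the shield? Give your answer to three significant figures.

Distance alone: (0.679/1.45)² = 0.2193, so 7020 × 0.2193 = 1539 mSv/h.
Shield: 10.0/4.90 = 2.041 half-value layers → attenuation 2^(−2.041) = 0.2430.
Combined: 1539 × 0.2430 = 374.0 mSv/h.

374 mSv/h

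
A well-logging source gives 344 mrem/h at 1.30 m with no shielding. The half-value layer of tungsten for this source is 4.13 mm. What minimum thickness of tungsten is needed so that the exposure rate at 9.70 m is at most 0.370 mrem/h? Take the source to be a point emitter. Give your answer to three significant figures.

At 9.70 m, distance alone gives (1.30/9.70)² = 0.01796, so 344 × 0.01796 = 6.178 mrem/h.
Further attenuation needed: 6.178/0.370 = 16.70.
n = log₂(16.70) = 4.062 half-value layers.
Thickness = 4.062 × 4.13 mm = 16.78 mm.

16.8 mm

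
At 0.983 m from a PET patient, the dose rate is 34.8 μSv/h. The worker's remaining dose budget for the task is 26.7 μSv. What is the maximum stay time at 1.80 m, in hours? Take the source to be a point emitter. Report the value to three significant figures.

Using I₁d₁² = I₂d₂², rate at 1.80 m:
(0.983/1.80)² = 0.2982, so 34.8 × 0.2982 = 10.38 μSv/h.
Stay time = 26.7 μSv ÷ 10.38 μSv/h = 2.572 h.

2.57 h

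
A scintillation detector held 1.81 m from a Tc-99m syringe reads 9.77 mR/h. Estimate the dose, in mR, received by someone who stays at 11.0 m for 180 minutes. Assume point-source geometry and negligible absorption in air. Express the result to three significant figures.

Applying the 1/r² law, rate at 11.0 m:
(1.81/11.0)² = 0.02708, so 9.77 × 0.02708 = 0.2646 mR/h.
Dose = rate × time = 0.2646 mR/h × 3.000 h = 0.7938 mR.

0.794 mR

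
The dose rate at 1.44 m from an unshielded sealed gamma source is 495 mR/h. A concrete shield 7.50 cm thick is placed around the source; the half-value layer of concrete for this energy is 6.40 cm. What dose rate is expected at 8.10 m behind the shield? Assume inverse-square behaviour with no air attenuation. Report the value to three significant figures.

6.94 mR/h

Distance alone: (1.44/8.10)² = 0.03160, so 495 × 0.03160 = 15.64 mR/h.
Shield: 7.50/6.40 = 1.172 half-value layers → attenuation 2^(−1.172) = 0.4438.
Combined: 15.64 × 0.4438 = 6.941 mR/h.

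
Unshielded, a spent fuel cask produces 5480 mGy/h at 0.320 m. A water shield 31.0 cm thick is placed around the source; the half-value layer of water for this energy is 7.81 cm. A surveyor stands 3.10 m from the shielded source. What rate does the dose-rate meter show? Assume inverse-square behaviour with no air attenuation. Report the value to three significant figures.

Distance alone: (0.320/3.10)² = 0.01066, so 5480 × 0.01066 = 58.42 mGy/h.
Shield: 31.0/7.81 = 3.969 half-value layers → attenuation 2^(−3.969) = 0.06386.
Combined: 58.42 × 0.06386 = 3.731 mGy/h.

3.73 mGy/h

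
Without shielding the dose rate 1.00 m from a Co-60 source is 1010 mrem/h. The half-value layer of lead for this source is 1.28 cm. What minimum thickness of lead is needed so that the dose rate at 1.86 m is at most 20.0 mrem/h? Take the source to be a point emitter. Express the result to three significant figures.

At 1.86 m, distance alone gives 1010 × (1.00/1.86)² = 1010 × 0.2891 = 292.0 mrem/h.
Further attenuation needed: 292.0/20.0 = 14.60.
n = log₂(14.60) = 3.868 half-value layers.
Thickness = 3.868 × 1.28 cm = 4.951 cm.

4.95 cm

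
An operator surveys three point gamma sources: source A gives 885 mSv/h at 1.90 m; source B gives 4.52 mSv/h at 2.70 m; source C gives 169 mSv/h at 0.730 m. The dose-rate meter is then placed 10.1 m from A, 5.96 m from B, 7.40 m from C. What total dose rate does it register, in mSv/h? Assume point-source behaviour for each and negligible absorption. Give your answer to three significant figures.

33.9 mSv/h

By superposition, sum each source's inverse-square contribution:
A: 885 × (1.90/10.1)² = 31.32 mSv/h
B: 4.52 × (2.70/5.96)² = 0.9276 mSv/h
C: 169 × (0.730/7.40)² = 1.645 mSv/h
Total = 31.32 + 0.9276 + 1.645 = 33.89 mSv/h.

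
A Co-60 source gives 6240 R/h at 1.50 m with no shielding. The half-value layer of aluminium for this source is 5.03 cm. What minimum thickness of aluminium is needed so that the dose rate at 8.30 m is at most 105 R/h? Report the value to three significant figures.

At 8.30 m, distance alone gives 6240 × (1.50/8.30)² = 6240 × 0.03266 = 203.8 R/h.
Further attenuation needed: 203.8/105 = 1.941.
n = log₂(1.941) = 0.9568 half-value layers.
Thickness = 0.9568 × 5.03 cm = 4.813 cm.

4.81 cm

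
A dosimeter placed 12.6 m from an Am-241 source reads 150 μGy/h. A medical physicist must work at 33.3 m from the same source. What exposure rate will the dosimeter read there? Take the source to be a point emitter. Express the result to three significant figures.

21.5 μGy/h

Since intensity falls as 1/r², scaling from 12.6 m to 33.3 m:
(12.6/33.3)² = 0.1432, so 150 × 0.1432 = 21.48 μGy/h.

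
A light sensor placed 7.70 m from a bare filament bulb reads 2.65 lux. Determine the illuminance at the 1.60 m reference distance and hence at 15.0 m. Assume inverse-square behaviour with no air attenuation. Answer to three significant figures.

61.4 lux; 0.698 lux

By the inverse-square law,
At 1.60 m: (7.70/1.60)² = 23.16, so 2.65 × 23.16 = 61.37 lux
At 15.0 m: (1.60/15.0)² = 0.01138, so 61.37 × 0.01138 = 0.6984 lux.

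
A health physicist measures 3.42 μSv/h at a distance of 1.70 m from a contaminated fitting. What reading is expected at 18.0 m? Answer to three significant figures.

Intensity scales as (d₁/d₂)², so the rate at 18.0 m is
(1.70/18.0)² = 0.008920, so 3.42 × 0.008920 = 0.03051 μSv/h.

0.0305 μSv/h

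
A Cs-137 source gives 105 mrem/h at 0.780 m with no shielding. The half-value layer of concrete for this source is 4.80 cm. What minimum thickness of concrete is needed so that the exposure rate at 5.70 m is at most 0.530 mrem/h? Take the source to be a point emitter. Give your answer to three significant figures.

9.08 cm

At 5.70 m, distance alone gives 105 × (0.780/5.70)² = 105 × 0.01873 = 1.967 mrem/h.
Further attenuation needed: 1.967/0.530 = 3.711.
n = log₂(3.711) = 1.892 half-value layers.
Thickness = 1.892 × 4.80 cm = 9.082 cm.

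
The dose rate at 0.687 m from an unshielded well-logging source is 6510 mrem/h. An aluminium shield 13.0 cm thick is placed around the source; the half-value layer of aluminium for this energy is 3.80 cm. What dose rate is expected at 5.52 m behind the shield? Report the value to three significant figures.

9.41 mrem/h

Distance alone: (0.687/5.52)² = 0.01549, so 6510 × 0.01549 = 100.8 mrem/h.
Shield: 13.0/3.80 = 3.421 half-value layers → attenuation 2^(−3.421) = 0.09336.
Combined: 100.8 × 0.09336 = 9.411 mrem/h.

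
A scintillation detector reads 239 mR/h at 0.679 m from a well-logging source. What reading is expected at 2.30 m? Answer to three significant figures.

20.8 mR/h

By the inverse-square law, the rate at 2.30 m is
239 × (0.679/2.30)² = 239 × 0.08715 = 20.83 mR/h.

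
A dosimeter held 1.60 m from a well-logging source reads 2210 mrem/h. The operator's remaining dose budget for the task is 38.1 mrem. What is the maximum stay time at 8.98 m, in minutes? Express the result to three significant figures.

Since intensity falls as 1/r², rate at 8.98 m:
2210 × (1.60/8.98)² = 2210 × 0.03175 = 70.17 mrem/h.
Stay time = 38.1 mrem ÷ 70.17 mrem/h = 0.5430 h = 32.58 min.

32.6 min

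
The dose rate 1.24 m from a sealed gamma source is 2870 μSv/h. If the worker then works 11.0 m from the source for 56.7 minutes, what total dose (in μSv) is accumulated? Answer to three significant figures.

Intensity scales as (d₁/d₂)², so rate at 11.0 m:
2870 × (1.24/11.0)² = 2870 × 0.01271 = 36.48 μSv/h.
Dose = rate × time = 36.48 μSv/h × 0.9450 h = 34.47 μSv.

34.5 μSv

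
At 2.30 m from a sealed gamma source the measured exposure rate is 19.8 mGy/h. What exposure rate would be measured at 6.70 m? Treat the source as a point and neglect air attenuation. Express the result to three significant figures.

2.33 mGy/h

By the inverse-square law, scaling from 2.30 m to 6.70 m:
(2.30/6.70)² = 0.1178, so 19.8 × 0.1178 = 2.332 mGy/h.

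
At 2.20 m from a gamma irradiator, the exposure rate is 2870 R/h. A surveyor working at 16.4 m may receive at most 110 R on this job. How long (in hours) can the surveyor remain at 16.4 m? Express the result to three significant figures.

Using I₁d₁² = I₂d₂², rate at 16.4 m:
2870 × (2.20/16.4)² = 2870 × 0.01800 = 51.66 R/h.
Stay time = 110 R ÷ 51.66 R/h = 2.129 h.

2.13 h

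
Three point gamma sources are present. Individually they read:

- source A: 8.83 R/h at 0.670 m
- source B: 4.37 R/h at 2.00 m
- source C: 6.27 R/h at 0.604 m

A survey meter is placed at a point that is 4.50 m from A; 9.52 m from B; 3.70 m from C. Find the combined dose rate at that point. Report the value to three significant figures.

Each source contributes Iᵢ·(dᵢ/rᵢ)²; contributions add.
A: 8.83 × (0.670/4.50)² = 0.1957 R/h
B: 4.37 × (2.00/9.52)² = 0.1929 R/h
C: 6.27 × (0.604/3.70)² = 0.1671 R/h
Total = 0.1957 + 0.1929 + 0.1671 = 0.5557 R/h.

0.556 R/h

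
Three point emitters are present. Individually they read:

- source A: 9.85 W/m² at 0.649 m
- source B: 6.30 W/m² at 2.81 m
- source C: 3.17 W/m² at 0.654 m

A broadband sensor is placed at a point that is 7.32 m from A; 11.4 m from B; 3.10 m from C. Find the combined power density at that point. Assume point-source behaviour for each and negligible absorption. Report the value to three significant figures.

0.601 W/m²

By superposition, sum each source's inverse-square contribution:
A: 9.85 × (0.649/7.32)² = 0.07743 W/m²
B: 6.30 × (2.81/11.4)² = 0.3828 W/m²
C: 3.17 × (0.654/3.10)² = 0.1411 W/m²
Total = 0.07743 + 0.3828 + 0.1411 = 0.6013 W/m².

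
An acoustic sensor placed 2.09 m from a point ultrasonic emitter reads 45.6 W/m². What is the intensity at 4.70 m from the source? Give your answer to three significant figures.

9.02 W/m²

By the inverse-square law, scaling from 2.09 m to 4.70 m:
(2.09/4.70)² = 0.1977, so 45.6 × 0.1977 = 9.015 W/m².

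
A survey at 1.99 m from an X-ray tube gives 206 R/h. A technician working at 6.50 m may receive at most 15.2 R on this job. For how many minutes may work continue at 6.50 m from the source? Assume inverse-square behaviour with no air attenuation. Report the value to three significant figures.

Applying the 1/r² law, rate at 6.50 m:
206 × (1.99/6.50)² = 206 × 0.09373 = 19.31 R/h.
Stay time = 15.2 R ÷ 19.31 R/h = 0.7872 h = 47.23 min.

47.2 min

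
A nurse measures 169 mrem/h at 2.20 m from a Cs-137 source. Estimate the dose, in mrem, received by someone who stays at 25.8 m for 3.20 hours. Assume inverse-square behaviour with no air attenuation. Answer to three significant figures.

3.93 mrem

Intensity scales as (d₁/d₂)², so rate at 25.8 m:
(2.20/25.8)² = 0.007271, so 169 × 0.007271 = 1.229 mrem/h.
Dose = rate × time = 1.229 mrem/h × 3.200 h = 3.933 mrem.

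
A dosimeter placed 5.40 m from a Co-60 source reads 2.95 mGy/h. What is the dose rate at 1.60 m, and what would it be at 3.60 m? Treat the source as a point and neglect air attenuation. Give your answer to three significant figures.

33.6 mGy/h; 6.64 mGy/h

Intensity scales as (d₁/d₂)², so
At 1.60 m: (5.40/1.60)² = 11.39, so 2.95 × 11.39 = 33.60 mGy/h
At 3.60 m: (1.60/3.60)² = 0.1975, so 33.60 × 0.1975 = 6.636 mGy/h.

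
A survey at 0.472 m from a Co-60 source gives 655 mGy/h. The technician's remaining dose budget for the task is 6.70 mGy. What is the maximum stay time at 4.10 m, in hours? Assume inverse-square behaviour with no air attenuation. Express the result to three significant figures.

Intensity scales as (d₁/d₂)², so rate at 4.10 m:
655 × (0.472/4.10)² = 655 × 0.01325 = 8.679 mGy/h.
Stay time = 6.70 mGy ÷ 8.679 mGy/h = 0.7720 h.

0.772 h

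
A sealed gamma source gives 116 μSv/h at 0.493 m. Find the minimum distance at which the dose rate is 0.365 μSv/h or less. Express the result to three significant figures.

By the inverse-square law, d₂ = d₁·√(I₁/I₂).
I₁/I₂ = 116/0.365 = 317.8, so d₂ = 0.493 × √317.8 = 8.789 m.

8.79 m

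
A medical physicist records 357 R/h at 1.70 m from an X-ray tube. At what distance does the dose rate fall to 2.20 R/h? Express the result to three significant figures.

Since intensity falls as 1/r², d₂ = d₁·√(I₁/I₂).
I₁/I₂ = 357/2.20 = 162.3, so d₂ = 1.70 × √162.3 = 21.66 m.

21.7 m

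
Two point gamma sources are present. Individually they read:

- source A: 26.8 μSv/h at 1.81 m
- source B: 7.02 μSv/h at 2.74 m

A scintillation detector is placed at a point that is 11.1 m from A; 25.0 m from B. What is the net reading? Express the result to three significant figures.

0.797 μSv/h

Each source contributes Iᵢ·(dᵢ/rᵢ)²; contributions add.
A: 26.8 × (1.81/11.1)² = 0.7126 μSv/h
B: 7.02 × (2.74/25.0)² = 0.08433 μSv/h
Total = 0.7126 + 0.08433 = 0.7969 μSv/h.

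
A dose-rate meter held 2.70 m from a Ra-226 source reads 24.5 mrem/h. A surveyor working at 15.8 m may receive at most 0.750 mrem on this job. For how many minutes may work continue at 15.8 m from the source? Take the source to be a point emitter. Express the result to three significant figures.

By the inverse-square law, rate at 15.8 m:
(2.70/15.8)² = 0.02920, so 24.5 × 0.02920 = 0.7154 mrem/h.
Stay time = 0.750 mrem ÷ 0.7154 mrem/h = 1.048 h = 62.88 min.

62.9 min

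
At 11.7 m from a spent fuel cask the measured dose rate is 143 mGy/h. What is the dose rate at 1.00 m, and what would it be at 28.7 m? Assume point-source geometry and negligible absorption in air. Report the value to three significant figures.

19600 mGy/h; 23.8 mGy/h

Applying the 1/r² law,
At 1.00 m: (11.7/1.00)² = 136.9, so 143 × 136.9 = 19580 mGy/h
At 28.7 m: (1.00/28.7)² = 0.001214, so 19580 × 0.001214 = 23.77 mGy/h.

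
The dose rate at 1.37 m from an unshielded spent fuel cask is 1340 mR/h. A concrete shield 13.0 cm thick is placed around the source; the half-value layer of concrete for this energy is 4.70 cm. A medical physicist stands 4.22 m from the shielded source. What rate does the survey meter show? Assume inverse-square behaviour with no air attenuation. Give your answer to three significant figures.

20.8 mR/h

Distance alone: 1340 × (1.37/4.22)² = 1340 × 0.1054 = 141.2 mR/h.
Shield: 13.0/4.70 = 2.766 half-value layers → attenuation 2^(−2.766) = 0.1470.
Combined: 141.2 × 0.1470 = 20.76 mR/h.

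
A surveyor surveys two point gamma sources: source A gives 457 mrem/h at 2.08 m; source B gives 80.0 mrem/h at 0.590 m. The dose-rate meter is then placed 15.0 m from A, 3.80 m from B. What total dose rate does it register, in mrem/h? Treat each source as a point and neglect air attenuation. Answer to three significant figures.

10.7 mrem/h

Each source contributes Iᵢ·(dᵢ/rᵢ)²; contributions add.
A: 457 × (2.08/15.0)² = 8.787 mrem/h
B: 80.0 × (0.590/3.80)² = 1.929 mrem/h
Total = 8.787 + 1.929 = 10.72 mrem/h.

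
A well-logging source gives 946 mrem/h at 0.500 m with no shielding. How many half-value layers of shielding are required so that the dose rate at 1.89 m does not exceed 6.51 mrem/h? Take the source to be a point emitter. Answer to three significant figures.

At 1.89 m, distance alone gives (0.500/1.89)² = 0.06999, so 946 × 0.06999 = 66.21 mrem/h.
Further attenuation needed: 66.21/6.51 = 10.17.
n = log₂(10.17) = 3.346 half-value layers.

3.35 half-value layers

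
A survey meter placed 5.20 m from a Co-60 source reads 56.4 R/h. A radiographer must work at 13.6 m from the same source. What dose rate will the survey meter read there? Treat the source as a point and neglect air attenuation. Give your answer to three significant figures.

8.25 R/h

Applying the 1/r² law, scaling from 5.20 m to 13.6 m:
(5.20/13.6)² = 0.1462, so 56.4 × 0.1462 = 8.246 R/h.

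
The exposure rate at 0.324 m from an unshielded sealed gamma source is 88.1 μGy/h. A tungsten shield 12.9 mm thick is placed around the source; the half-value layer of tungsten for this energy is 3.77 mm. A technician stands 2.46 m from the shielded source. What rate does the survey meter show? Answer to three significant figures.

Distance alone: (0.324/2.46)² = 0.01735, so 88.1 × 0.01735 = 1.529 μGy/h.
Shield: 12.9/3.77 = 3.422 half-value layers → attenuation 2^(−3.422) = 0.09330.
Combined: 1.529 × 0.09330 = 0.1427 μGy/h.

0.143 μGy/h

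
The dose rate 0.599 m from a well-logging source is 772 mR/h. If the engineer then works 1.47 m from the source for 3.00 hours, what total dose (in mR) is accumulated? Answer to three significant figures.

385 mR

Applying the 1/r² law, rate at 1.47 m:
772 × (0.599/1.47)² = 772 × 0.1660 = 128.2 mR/h.
Dose = rate × time = 128.2 mR/h × 3.000 h = 384.6 mR.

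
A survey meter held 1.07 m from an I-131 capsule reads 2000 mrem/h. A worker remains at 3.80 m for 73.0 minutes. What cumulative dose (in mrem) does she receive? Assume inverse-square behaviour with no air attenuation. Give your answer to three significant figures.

By the inverse-square law, rate at 3.80 m:
2000 × (1.07/3.80)² = 2000 × 0.07929 = 158.6 mrem/h.
Dose = rate × time = 158.6 mrem/h × 1.217 h = 193.0 mrem.

193 mrem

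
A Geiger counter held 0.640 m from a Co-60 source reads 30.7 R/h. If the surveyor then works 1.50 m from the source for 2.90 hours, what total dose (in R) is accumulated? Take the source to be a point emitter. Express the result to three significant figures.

Using I₁d₁² = I₂d₂², rate at 1.50 m:
30.7 × (0.640/1.50)² = 30.7 × 0.1820 = 5.587 R/h.
Dose = rate × time = 5.587 R/h × 2.900 h = 16.20 R.

16.2 R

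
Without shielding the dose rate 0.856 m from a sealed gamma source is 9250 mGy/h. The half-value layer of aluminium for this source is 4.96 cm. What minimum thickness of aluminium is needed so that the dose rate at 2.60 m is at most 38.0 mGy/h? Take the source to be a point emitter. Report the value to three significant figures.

At 2.60 m, distance alone gives (0.856/2.60)² = 0.1084, so 9250 × 0.1084 = 1003 mGy/h.
Further attenuation needed: 1003/38.0 = 26.39.
n = log₂(26.39) = 4.722 half-value layers.
Thickness = 4.722 × 4.96 cm = 23.42 cm.

23.4 cm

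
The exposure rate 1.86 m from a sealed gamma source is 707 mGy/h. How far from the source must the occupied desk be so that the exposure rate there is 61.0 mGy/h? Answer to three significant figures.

Using I₁d₁² = I₂d₂², d₂ = d₁·√(I₁/I₂).
I₁/I₂ = 707/61.0 = 11.59, so d₂ = 1.86 × √11.59 = 6.332 m.

6.33 m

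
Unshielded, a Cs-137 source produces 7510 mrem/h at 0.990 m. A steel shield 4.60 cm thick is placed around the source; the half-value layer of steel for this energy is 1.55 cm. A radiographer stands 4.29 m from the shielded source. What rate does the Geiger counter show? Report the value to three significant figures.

51.1 mrem/h

Distance alone: 7510 × (0.990/4.29)² = 7510 × 0.05325 = 399.9 mrem/h.
Shield: 4.60/1.55 = 2.968 half-value layers → attenuation 2^(−2.968) = 0.1278.
Combined: 399.9 × 0.1278 = 51.11 mrem/h.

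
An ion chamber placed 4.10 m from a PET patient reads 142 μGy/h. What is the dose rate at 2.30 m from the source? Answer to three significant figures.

By the inverse-square law, scaling from 4.10 m to 2.30 m:
142 × (4.10/2.30)² = 142 × 3.178 = 451.3 μGy/h.

451 μGy/h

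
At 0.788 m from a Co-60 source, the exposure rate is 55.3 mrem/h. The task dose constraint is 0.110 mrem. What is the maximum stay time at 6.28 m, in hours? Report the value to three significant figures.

0.126 h

By the inverse-square law, rate at 6.28 m:
55.3 × (0.788/6.28)² = 55.3 × 0.01574 = 0.8704 mrem/h.
Stay time = 0.110 mrem ÷ 0.8704 mrem/h = 0.1264 h.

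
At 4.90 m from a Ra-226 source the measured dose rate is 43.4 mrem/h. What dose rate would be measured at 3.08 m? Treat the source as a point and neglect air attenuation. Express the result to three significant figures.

Since intensity falls as 1/r², scaling from 4.90 m to 3.08 m:
(4.90/3.08)² = 2.531, so 43.4 × 2.531 = 109.8 mrem/h.

110 mrem/h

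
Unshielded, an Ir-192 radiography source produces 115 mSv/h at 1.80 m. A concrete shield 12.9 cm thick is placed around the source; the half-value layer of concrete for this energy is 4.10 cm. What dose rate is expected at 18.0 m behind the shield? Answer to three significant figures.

Distance alone: (1.80/18.0)² = 0.01000, so 115 × 0.01000 = 1.150 mSv/h.
Shield: 12.9/4.10 = 3.146 half-value layers → attenuation 2^(−3.146) = 0.1130.
Combined: 1.150 × 0.1130 = 0.1299 mSv/h.

0.130 mSv/h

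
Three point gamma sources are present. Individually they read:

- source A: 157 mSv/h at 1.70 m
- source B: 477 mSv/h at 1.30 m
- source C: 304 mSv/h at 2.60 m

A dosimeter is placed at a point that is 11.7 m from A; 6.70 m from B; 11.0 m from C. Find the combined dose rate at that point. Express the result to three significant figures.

38.3 mSv/h

By superposition, sum each source's inverse-square contribution:
A: 157 × (1.70/11.7)² = 3.315 mSv/h
B: 477 × (1.30/6.70)² = 17.96 mSv/h
C: 304 × (2.60/11.0)² = 16.98 mSv/h
Total = 3.315 + 17.96 + 16.98 = 38.26 mSv/h.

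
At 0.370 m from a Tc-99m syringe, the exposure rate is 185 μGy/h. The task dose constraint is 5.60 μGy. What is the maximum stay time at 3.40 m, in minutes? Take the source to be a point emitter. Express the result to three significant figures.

153 min

Using I₁d₁² = I₂d₂², rate at 3.40 m:
(0.370/3.40)² = 0.01184, so 185 × 0.01184 = 2.190 μGy/h.
Stay time = 5.60 μGy ÷ 2.190 μGy/h = 2.557 h = 153.4 min.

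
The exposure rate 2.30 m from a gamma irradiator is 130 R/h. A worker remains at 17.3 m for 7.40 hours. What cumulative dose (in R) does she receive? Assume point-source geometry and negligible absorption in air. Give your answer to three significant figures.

17.0 R

By the inverse-square law, rate at 17.3 m:
(2.30/17.3)² = 0.01768, so 130 × 0.01768 = 2.298 R/h.
Dose = rate × time = 2.298 R/h × 7.400 h = 17.01 R.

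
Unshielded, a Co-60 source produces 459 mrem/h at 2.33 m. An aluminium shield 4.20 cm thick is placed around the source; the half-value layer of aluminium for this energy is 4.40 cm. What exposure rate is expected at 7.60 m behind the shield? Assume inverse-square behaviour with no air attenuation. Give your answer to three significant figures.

Distance alone: 459 × (2.33/7.60)² = 459 × 0.09399 = 43.14 mrem/h.
Shield: 4.20/4.40 = 0.9545 half-value layers → attenuation 2^(−0.9545) = 0.5160.
Combined: 43.14 × 0.5160 = 22.26 mrem/h.

22.3 mrem/h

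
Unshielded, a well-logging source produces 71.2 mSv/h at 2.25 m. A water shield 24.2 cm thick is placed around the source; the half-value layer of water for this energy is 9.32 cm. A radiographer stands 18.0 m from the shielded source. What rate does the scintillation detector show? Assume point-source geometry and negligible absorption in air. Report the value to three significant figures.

0.184 mSv/h

Distance alone: (2.25/18.0)² = 0.01562, so 71.2 × 0.01562 = 1.112 mSv/h.
Shield: 24.2/9.32 = 2.597 half-value layers → attenuation 2^(−2.597) = 0.1653.
Combined: 1.112 × 0.1653 = 0.1838 mSv/h.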